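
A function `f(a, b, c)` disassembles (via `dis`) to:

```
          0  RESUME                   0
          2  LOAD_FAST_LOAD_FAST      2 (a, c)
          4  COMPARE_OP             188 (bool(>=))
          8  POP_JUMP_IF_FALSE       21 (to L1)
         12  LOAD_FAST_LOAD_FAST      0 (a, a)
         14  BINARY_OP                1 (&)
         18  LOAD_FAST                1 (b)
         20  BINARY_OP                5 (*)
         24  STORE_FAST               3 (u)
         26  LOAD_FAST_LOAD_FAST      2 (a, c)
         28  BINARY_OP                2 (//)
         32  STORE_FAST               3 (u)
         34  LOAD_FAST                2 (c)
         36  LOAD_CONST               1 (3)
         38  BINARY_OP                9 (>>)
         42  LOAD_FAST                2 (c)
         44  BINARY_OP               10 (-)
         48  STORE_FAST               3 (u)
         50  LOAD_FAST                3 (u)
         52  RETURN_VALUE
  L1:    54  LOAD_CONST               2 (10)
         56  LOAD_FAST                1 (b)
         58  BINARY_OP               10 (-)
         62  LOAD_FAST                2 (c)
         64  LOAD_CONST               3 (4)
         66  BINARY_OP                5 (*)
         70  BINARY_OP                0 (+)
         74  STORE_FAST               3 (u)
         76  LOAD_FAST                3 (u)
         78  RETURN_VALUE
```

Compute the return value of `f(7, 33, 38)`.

129

LOAD_FAST_LOAD_FAST a,c → push 7,38. Stack: [7, 38]
COMPARE_OP bool(>=) → 7 vs 38 = False. Stack: [False]
POP_JUMP_IF_FALSE → pop False; jump. Stack: []
LOAD_CONST → push 10. Stack: [10]
LOAD_FAST b → push 33. Stack: [10, 33]
BINARY_OP - → 10 - 33 = -23. Stack: [-23]
LOAD_FAST c → push 38. Stack: [-23, 38]
LOAD_CONST → push 4. Stack: [-23, 38, 4]
BINARY_OP * → 38 * 4 = 152. Stack: [-23, 152]
BINARY_OP + → -23 + 152 = 129. Stack: [129]
STORE_FAST u → u=129. Stack: []
LOAD_FAST u → push 129. Stack: [129]
RETURN_VALUE → return 129.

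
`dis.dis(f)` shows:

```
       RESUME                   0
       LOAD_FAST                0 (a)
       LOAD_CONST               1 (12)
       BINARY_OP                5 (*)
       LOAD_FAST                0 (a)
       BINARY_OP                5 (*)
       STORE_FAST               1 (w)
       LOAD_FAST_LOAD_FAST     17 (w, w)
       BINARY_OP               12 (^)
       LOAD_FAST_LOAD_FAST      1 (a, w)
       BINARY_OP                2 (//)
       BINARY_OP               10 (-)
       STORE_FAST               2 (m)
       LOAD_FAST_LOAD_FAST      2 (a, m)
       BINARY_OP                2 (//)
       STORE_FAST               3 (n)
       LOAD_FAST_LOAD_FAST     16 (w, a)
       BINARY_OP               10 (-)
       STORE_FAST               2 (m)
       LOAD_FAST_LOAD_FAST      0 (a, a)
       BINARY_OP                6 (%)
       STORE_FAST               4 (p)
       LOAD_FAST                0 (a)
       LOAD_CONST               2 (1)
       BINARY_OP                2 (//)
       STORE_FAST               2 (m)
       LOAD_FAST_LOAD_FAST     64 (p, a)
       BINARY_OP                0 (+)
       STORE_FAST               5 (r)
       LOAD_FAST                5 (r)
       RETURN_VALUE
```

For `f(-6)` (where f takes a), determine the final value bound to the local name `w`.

432

LOAD_FAST a → push -6. Stack: [-6]
LOAD_CONST → push 12. Stack: [-6, 12]
BINARY_OP * → -6 * 12 = -72. Stack: [-72]
LOAD_FAST a → push -6. Stack: [-72, -6]
BINARY_OP * → -72 * -6 = 432. Stack: [432]
STORE_FAST w → w=432. Stack: []
LOAD_FAST_LOAD_FAST w,w → push 432,432. Stack: [432, 432]
BINARY_OP ^ → 432 ^ 432 = 0. Stack: [0]
LOAD_FAST_LOAD_FAST a,w → push -6,432. Stack: [0, -6, 432]
BINARY_OP // → -6 // 432 = -1. Stack: [0, -1]
BINARY_OP - → 0 - -1 = 1. Stack: [1]
STORE_FAST m → m=1. Stack: []
LOAD_FAST_LOAD_FAST a,m → push -6,1. Stack: [-6, 1]
BINARY_OP // → -6 // 1 = -6. Stack: [-6]
STORE_FAST n → n=-6. Stack: []
LOAD_FAST_LOAD_FAST w,a → push 432,-6. Stack: [432, -6]
BINARY_OP - → 432 - -6 = 438. Stack: [438]
STORE_FAST m → m=438. Stack: []
LOAD_FAST_LOAD_FAST a,a → push -6,-6. Stack: [-6, -6]
BINARY_OP % → -6 % -6 = 0. Stack: [0]
STORE_FAST p → p=0. Stack: []
LOAD_FAST a → push -6. Stack: [-6]
LOAD_CONST → push 1. Stack: [-6, 1]
BINARY_OP // → -6 // 1 = -6. Stack: [-6]
STORE_FAST m → m=-6. Stack: []
LOAD_FAST_LOAD_FAST p,a → push 0,-6. Stack: [0, -6]
BINARY_OP + → 0 + -6 = -6. Stack: [-6]
STORE_FAST r → r=-6. Stack: []
LOAD_FAST r → push -6. Stack: [-6]
RETURN_VALUE → return -6.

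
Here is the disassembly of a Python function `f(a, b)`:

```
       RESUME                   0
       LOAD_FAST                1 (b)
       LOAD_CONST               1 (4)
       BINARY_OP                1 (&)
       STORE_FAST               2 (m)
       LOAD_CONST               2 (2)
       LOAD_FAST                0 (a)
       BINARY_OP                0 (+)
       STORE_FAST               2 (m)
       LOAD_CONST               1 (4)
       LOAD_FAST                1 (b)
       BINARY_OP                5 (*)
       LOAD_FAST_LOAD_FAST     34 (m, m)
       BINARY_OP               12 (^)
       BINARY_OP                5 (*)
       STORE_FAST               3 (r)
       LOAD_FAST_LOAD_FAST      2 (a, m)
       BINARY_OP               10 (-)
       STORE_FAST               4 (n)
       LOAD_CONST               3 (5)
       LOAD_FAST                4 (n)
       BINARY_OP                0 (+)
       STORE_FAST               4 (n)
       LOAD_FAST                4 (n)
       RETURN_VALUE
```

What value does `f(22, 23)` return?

LOAD_FAST b → push 23. Stack: [23]
LOAD_CONST → push 4. Stack: [23, 4]
BINARY_OP & → 23 & 4 = 4. Stack: [4]
STORE_FAST m → m=4. Stack: []
LOAD_CONST → push 2. Stack: [2]
LOAD_FAST a → push 22. Stack: [2, 22]
BINARY_OP + → 2 + 22 = 24. Stack: [24]
STORE_FAST m → m=24. Stack: []
LOAD_CONST → push 4. Stack: [4]
LOAD_FAST b → push 23. Stack: [4, 23]
BINARY_OP * → 4 * 23 = 92. Stack: [92]
LOAD_FAST_LOAD_FAST m,m → push 24,24. Stack: [92, 24, 24]
BINARY_OP ^ → 24 ^ 24 = 0. Stack: [92, 0]
BINARY_OP * → 92 * 0 = 0. Stack: [0]
STORE_FAST r → r=0. Stack: []
LOAD_FAST_LOAD_FAST a,m → push 22,24. Stack: [22, 24]
BINARY_OP - → 22 - 24 = -2. Stack: [-2]
STORE_FAST n → n=-2. Stack: []
LOAD_CONST → push 5. Stack: [5]
LOAD_FAST n → push -2. Stack: [5, -2]
BINARY_OP + → 5 + -2 = 3. Stack: [3]
STORE_FAST n → n=3. Stack: []
LOAD_FAST n → push 3. Stack: [3]
RETURN_VALUE → return 3.

3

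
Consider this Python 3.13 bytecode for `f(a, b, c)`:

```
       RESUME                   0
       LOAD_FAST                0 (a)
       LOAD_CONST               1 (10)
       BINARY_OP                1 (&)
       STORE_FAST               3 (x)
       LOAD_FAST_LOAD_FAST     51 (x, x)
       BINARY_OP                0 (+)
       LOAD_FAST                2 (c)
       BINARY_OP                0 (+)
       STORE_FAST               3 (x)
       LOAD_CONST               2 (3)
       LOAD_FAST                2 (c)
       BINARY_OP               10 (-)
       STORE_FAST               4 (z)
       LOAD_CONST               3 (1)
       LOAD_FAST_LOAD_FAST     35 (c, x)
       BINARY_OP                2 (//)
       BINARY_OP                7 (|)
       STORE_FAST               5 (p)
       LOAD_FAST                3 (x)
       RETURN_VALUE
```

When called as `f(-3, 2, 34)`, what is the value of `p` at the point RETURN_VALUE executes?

LOAD_FAST a → push -3. Stack: [-3]
LOAD_CONST → push 10. Stack: [-3, 10]
BINARY_OP & → -3 & 10 = 8. Stack: [8]
STORE_FAST x → x=8. Stack: []
LOAD_FAST_LOAD_FAST x,x → push 8,8. Stack: [8, 8]
BINARY_OP + → 8 + 8 = 16. Stack: [16]
LOAD_FAST c → push 34. Stack: [16, 34]
BINARY_OP + → 16 + 34 = 50. Stack: [50]
STORE_FAST x → x=50. Stack: []
LOAD_CONST → push 3. Stack: [3]
LOAD_FAST c → push 34. Stack: [3, 34]
BINARY_OP - → 3 - 34 = -31. Stack: [-31]
STORE_FAST z → z=-31. Stack: []
LOAD_CONST → push 1. Stack: [1]
LOAD_FAST_LOAD_FAST c,x → push 34,50. Stack: [1, 34, 50]
BINARY_OP // → 34 // 50 = 0. Stack: [1, 0]
BINARY_OP | → 1 | 0 = 1. Stack: [1]
STORE_FAST p → p=1. Stack: []
LOAD_FAST x → push 50. Stack: [50]
RETURN_VALUE → return 50.

1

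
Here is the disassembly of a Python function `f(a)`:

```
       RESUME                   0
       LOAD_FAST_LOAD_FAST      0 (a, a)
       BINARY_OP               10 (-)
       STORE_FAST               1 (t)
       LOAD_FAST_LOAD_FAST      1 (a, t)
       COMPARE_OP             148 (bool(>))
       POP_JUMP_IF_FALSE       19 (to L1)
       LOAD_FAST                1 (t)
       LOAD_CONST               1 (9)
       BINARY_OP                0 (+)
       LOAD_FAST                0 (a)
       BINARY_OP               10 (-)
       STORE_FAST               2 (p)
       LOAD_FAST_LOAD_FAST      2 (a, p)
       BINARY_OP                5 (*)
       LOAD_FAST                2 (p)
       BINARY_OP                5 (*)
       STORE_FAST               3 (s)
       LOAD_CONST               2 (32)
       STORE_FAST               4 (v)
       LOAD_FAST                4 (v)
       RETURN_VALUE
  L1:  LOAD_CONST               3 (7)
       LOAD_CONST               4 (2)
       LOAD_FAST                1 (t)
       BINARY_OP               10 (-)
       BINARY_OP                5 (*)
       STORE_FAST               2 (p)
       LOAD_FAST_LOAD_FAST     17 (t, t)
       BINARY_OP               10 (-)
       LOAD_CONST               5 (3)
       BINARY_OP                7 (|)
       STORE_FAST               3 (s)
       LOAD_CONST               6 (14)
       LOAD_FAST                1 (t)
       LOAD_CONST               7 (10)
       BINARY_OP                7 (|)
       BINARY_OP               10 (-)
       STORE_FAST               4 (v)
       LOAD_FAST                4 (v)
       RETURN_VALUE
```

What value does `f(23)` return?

LOAD_FAST_LOAD_FAST a,a → push 23,23. Stack: [23, 23]
BINARY_OP - → 23 - 23 = 0. Stack: [0]
STORE_FAST t → t=0. Stack: []
LOAD_FAST_LOAD_FAST a,t → push 23,0. Stack: [23, 0]
COMPARE_OP bool(>) → 23 vs 0 = True. Stack: [True]
POP_JUMP_IF_FALSE → pop True; no jump. Stack: []
LOAD_FAST t → push 0. Stack: [0]
LOAD_CONST → push 9. Stack: [0, 9]
BINARY_OP + → 0 + 9 = 9. Stack: [9]
LOAD_FAST a → push 23. Stack: [9, 23]
BINARY_OP - → 9 - 23 = -14. Stack: [-14]
STORE_FAST p → p=-14. Stack: []
LOAD_FAST_LOAD_FAST a,p → push 23,-14. Stack: [23, -14]
BINARY_OP * → 23 * -14 = -322. Stack: [-322]
LOAD_FAST p → push -14. Stack: [-322, -14]
BINARY_OP * → -322 * -14 = 4508. Stack: [4508]
STORE_FAST s → s=4508. Stack: []
LOAD_CONST → push 32. Stack: [32]
STORE_FAST v → v=32. Stack: []
LOAD_FAST v → push 32. Stack: [32]
RETURN_VALUE → return 32.

32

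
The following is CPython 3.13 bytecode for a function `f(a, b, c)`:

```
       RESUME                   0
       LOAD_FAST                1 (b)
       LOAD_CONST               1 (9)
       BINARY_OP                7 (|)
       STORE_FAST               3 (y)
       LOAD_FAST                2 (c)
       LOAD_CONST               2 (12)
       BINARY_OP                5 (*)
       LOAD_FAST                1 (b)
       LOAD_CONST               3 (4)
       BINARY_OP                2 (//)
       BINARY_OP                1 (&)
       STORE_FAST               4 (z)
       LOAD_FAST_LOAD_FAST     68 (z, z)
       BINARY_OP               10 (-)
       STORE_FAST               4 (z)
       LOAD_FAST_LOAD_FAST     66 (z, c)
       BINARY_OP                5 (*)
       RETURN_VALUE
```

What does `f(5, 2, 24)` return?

LOAD_FAST b → push 2. Stack: [2]
LOAD_CONST → push 9. Stack: [2, 9]
BINARY_OP | → 2 | 9 = 11. Stack: [11]
STORE_FAST y → y=11. Stack: []
LOAD_FAST c → push 24. Stack: [24]
LOAD_CONST → push 12. Stack: [24, 12]
BINARY_OP * → 24 * 12 = 288. Stack: [288]
LOAD_FAST b → push 2. Stack: [288, 2]
LOAD_CONST → push 4. Stack: [288, 2, 4]
BINARY_OP // → 2 // 4 = 0. Stack: [288, 0]
BINARY_OP & → 288 & 0 = 0. Stack: [0]
STORE_FAST z → z=0. Stack: []
LOAD_FAST_LOAD_FAST z,z → push 0,0. Stack: [0, 0]
BINARY_OP - → 0 - 0 = 0. Stack: [0]
STORE_FAST z → z=0. Stack: []
LOAD_FAST_LOAD_FAST z,c → push 0,24. Stack: [0, 24]
BINARY_OP * → 0 * 24 = 0. Stack: [0]
RETURN_VALUE → return 0.

0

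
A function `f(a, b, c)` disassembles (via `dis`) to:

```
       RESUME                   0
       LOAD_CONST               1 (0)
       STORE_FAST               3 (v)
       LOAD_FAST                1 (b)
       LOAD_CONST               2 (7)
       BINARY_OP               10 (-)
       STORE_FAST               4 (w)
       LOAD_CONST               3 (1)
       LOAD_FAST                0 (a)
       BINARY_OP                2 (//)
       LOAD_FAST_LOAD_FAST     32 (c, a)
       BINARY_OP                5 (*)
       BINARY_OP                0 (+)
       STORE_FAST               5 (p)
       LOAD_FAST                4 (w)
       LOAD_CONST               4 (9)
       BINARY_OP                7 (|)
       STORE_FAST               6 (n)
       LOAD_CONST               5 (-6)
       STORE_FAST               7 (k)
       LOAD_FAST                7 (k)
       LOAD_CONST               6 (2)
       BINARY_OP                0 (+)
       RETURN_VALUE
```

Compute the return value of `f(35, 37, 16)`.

LOAD_CONST → push 0. Stack: [0]
STORE_FAST v → v=0. Stack: []
LOAD_FAST b → push 37. Stack: [37]
LOAD_CONST → push 7. Stack: [37, 7]
BINARY_OP - → 37 - 7 = 30. Stack: [30]
STORE_FAST w → w=30. Stack: []
LOAD_CONST → push 1. Stack: [1]
LOAD_FAST a → push 35. Stack: [1, 35]
BINARY_OP // → 1 // 35 = 0. Stack: [0]
LOAD_FAST_LOAD_FAST c,a → push 16,35. Stack: [0, 16, 35]
BINARY_OP * → 16 * 35 = 560. Stack: [0, 560]
BINARY_OP + → 0 + 560 = 560. Stack: [560]
STORE_FAST p → p=560. Stack: []
LOAD_FAST w → push 30. Stack: [30]
LOAD_CONST → push 9. Stack: [30, 9]
BINARY_OP | → 30 | 9 = 31. Stack: [31]
STORE_FAST n → n=31. Stack: []
LOAD_CONST → push -6. Stack: [-6]
STORE_FAST k → k=-6. Stack: []
LOAD_FAST k → push -6. Stack: [-6]
LOAD_CONST → push 2. Stack: [-6, 2]
BINARY_OP + → -6 + 2 = -4. Stack: [-4]
RETURN_VALUE → return -4.

-4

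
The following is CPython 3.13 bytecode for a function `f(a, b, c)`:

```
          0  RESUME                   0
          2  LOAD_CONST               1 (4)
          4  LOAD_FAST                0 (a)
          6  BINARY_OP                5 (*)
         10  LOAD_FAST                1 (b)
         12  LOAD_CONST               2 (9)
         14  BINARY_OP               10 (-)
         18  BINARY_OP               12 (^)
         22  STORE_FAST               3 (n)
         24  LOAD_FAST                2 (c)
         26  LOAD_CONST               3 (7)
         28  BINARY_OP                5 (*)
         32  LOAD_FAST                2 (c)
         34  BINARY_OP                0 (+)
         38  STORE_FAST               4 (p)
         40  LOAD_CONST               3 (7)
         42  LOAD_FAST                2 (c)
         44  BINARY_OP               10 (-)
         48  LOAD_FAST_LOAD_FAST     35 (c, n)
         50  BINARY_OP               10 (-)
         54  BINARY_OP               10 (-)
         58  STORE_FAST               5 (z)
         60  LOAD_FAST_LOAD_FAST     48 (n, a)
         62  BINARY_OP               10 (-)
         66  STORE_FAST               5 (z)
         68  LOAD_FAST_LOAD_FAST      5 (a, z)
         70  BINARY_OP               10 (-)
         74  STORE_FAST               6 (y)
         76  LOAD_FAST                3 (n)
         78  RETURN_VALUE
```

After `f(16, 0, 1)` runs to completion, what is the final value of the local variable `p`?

8

LOAD_CONST → push 4. Stack: [4]
LOAD_FAST a → push 16. Stack: [4, 16]
BINARY_OP * → 4 * 16 = 64. Stack: [64]
LOAD_FAST b → push 0. Stack: [64, 0]
LOAD_CONST → push 9. Stack: [64, 0, 9]
BINARY_OP - → 0 - 9 = -9. Stack: [64, -9]
BINARY_OP ^ → 64 ^ -9 = -73. Stack: [-73]
STORE_FAST n → n=-73. Stack: []
LOAD_FAST c → push 1. Stack: [1]
LOAD_CONST → push 7. Stack: [1, 7]
BINARY_OP * → 1 * 7 = 7. Stack: [7]
LOAD_FAST c → push 1. Stack: [7, 1]
BINARY_OP + → 7 + 1 = 8. Stack: [8]
STORE_FAST p → p=8. Stack: []
LOAD_CONST → push 7. Stack: [7]
LOAD_FAST c → push 1. Stack: [7, 1]
BINARY_OP - → 7 - 1 = 6. Stack: [6]
LOAD_FAST_LOAD_FAST c,n → push 1,-73. Stack: [6, 1, -73]
BINARY_OP - → 1 - -73 = 74. Stack: [6, 74]
BINARY_OP - → 6 - 74 = -68. Stack: [-68]
STORE_FAST z → z=-68. Stack: []
LOAD_FAST_LOAD_FAST n,a → push -73,16. Stack: [-73, 16]
BINARY_OP - → -73 - 16 = -89. Stack: [-89]
STORE_FAST z → z=-89. Stack: []
LOAD_FAST_LOAD_FAST a,z → push 16,-89. Stack: [16, -89]
BINARY_OP - → 16 - -89 = 105. Stack: [105]
STORE_FAST y → y=105. Stack: []
LOAD_FAST n → push -73. Stack: [-73]
RETURN_VALUE → return -73.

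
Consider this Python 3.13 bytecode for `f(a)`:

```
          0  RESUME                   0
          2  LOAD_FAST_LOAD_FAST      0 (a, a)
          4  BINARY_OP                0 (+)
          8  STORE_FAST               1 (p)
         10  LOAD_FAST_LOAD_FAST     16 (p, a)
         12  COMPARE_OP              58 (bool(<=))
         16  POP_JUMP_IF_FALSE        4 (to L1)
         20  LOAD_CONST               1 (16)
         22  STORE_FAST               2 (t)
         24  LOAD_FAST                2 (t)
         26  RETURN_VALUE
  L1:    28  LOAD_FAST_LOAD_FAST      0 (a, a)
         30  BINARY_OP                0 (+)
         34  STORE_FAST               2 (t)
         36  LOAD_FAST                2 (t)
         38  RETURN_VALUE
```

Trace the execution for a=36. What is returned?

72

LOAD_FAST_LOAD_FAST a,a → push 36,36. Stack: [36, 36]
BINARY_OP + → 36 + 36 = 72. Stack: [72]
STORE_FAST p → p=72. Stack: []
LOAD_FAST_LOAD_FAST p,a → push 72,36. Stack: [72, 36]
COMPARE_OP bool(<=) → 72 vs 36 = False. Stack: [False]
POP_JUMP_IF_FALSE → pop False; jump. Stack: []
LOAD_FAST_LOAD_FAST a,a → push 36,36. Stack: [36, 36]
BINARY_OP + → 36 + 36 = 72. Stack: [72]
STORE_FAST t → t=72. Stack: []
LOAD_FAST t → push 72. Stack: [72]
RETURN_VALUE → return 72.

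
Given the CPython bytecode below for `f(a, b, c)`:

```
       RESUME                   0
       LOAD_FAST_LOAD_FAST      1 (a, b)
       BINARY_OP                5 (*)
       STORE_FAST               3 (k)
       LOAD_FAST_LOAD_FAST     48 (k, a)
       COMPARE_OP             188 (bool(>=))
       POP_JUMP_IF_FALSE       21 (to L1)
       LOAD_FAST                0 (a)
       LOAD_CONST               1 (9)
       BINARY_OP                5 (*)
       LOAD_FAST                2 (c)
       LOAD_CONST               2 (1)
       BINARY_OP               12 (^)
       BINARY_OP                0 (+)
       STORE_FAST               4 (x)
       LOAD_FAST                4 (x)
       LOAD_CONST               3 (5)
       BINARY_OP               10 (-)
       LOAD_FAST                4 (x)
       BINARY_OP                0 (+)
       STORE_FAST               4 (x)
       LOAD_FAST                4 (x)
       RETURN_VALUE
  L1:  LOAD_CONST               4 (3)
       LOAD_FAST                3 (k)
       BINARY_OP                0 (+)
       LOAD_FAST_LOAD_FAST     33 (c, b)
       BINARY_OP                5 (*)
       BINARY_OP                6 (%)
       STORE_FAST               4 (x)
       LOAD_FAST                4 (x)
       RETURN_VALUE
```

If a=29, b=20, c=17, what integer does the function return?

549

LOAD_FAST_LOAD_FAST a,b → push 29,20. Stack: [29, 20]
BINARY_OP * → 29 * 20 = 580. Stack: [580]
STORE_FAST k → k=580. Stack: []
LOAD_FAST_LOAD_FAST k,a → push 580,29. Stack: [580, 29]
COMPARE_OP bool(>=) → 580 vs 29 = True. Stack: [True]
POP_JUMP_IF_FALSE → pop True; no jump. Stack: []
LOAD_FAST a → push 29. Stack: [29]
LOAD_CONST → push 9. Stack: [29, 9]
BINARY_OP * → 29 * 9 = 261. Stack: [261]
LOAD_FAST c → push 17. Stack: [261, 17]
LOAD_CONST → push 1. Stack: [261, 17, 1]
BINARY_OP ^ → 17 ^ 1 = 16. Stack: [261, 16]
BINARY_OP + → 261 + 16 = 277. Stack: [277]
STORE_FAST x → x=277. Stack: []
LOAD_FAST x → push 277. Stack: [277]
LOAD_CONST → push 5. Stack: [277, 5]
BINARY_OP - → 277 - 5 = 272. Stack: [272]
LOAD_FAST x → push 277. Stack: [272, 277]
BINARY_OP + → 272 + 277 = 549. Stack: [549]
STORE_FAST x → x=549. Stack: []
LOAD_FAST x → push 549. Stack: [549]
RETURN_VALUE → return 549.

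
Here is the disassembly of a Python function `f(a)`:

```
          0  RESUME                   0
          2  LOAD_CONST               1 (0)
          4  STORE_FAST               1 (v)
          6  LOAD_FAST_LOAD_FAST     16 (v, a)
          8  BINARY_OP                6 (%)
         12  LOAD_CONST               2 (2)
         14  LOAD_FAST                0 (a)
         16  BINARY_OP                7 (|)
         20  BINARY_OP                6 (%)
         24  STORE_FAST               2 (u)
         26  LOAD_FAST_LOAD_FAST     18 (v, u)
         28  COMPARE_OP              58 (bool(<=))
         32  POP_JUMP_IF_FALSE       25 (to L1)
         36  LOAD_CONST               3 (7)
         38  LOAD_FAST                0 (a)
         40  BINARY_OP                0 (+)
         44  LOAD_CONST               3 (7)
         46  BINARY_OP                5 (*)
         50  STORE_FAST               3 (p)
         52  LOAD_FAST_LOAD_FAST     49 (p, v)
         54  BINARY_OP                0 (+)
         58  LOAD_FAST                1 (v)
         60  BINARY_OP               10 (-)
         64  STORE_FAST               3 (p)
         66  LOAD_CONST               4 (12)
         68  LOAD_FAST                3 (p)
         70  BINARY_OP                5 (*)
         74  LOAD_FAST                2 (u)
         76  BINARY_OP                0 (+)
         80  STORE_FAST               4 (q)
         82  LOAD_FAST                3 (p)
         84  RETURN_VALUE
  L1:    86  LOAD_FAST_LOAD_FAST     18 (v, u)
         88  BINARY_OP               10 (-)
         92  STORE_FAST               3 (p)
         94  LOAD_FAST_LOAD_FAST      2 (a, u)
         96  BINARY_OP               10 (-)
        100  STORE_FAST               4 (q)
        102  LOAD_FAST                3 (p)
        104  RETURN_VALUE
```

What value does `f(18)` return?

LOAD_CONST → push 0. Stack: [0]
STORE_FAST v → v=0. Stack: []
LOAD_FAST_LOAD_FAST v,a → push 0,18. Stack: [0, 18]
BINARY_OP % → 0 % 18 = 0. Stack: [0]
LOAD_CONST → push 2. Stack: [0, 2]
LOAD_FAST a → push 18. Stack: [0, 2, 18]
BINARY_OP | → 2 | 18 = 18. Stack: [0, 18]
BINARY_OP % → 0 % 18 = 0. Stack: [0]
STORE_FAST u → u=0. Stack: []
LOAD_FAST_LOAD_FAST v,u → push 0,0. Stack: [0, 0]
COMPARE_OP bool(<=) → 0 vs 0 = True. Stack: [True]
POP_JUMP_IF_FALSE → pop True; no jump. Stack: []
LOAD_CONST → push 7. Stack: [7]
LOAD_FAST a → push 18. Stack: [7, 18]
BINARY_OP + → 7 + 18 = 25. Stack: [25]
LOAD_CONST → push 7. Stack: [25, 7]
BINARY_OP * → 25 * 7 = 175. Stack: [175]
STORE_FAST p → p=175. Stack: []
LOAD_FAST_LOAD_FAST p,v → push 175,0. Stack: [175, 0]
BINARY_OP + → 175 + 0 = 175. Stack: [175]
LOAD_FAST v → push 0. Stack: [175, 0]
BINARY_OP - → 175 - 0 = 175. Stack: [175]
STORE_FAST p → p=175. Stack: []
LOAD_CONST → push 12. Stack: [12]
LOAD_FAST p → push 175. Stack: [12, 175]
BINARY_OP * → 12 * 175 = 2100. Stack: [2100]
LOAD_FAST u → push 0. Stack: [2100, 0]
BINARY_OP + → 2100 + 0 = 2100. Stack: [2100]
STORE_FAST q → q=2100. Stack: []
LOAD_FAST p → push 175. Stack: [175]
RETURN_VALUE → return 175.

175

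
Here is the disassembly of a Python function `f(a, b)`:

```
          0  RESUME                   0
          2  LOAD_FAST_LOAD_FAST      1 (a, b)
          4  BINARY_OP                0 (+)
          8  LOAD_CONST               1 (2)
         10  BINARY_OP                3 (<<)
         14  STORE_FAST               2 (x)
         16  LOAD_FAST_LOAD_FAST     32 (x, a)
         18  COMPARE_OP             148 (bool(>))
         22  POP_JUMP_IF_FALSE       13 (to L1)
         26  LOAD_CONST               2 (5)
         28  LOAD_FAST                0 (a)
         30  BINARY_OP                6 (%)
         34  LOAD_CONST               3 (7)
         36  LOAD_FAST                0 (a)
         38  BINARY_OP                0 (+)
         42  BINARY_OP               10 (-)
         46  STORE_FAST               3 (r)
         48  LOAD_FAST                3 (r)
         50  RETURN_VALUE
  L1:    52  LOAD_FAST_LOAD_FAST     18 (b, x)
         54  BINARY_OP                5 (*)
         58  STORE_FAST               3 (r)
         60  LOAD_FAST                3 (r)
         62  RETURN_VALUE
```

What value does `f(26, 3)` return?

-28

LOAD_FAST_LOAD_FAST a,b → push 26,3. Stack: [26, 3]
BINARY_OP + → 26 + 3 = 29. Stack: [29]
LOAD_CONST → push 2. Stack: [29, 2]
BINARY_OP << → 29 << 2 = 116. Stack: [116]
STORE_FAST x → x=116. Stack: []
LOAD_FAST_LOAD_FAST x,a → push 116,26. Stack: [116, 26]
COMPARE_OP bool(>) → 116 vs 26 = True. Stack: [True]
POP_JUMP_IF_FALSE → pop True; no jump. Stack: []
LOAD_CONST → push 5. Stack: [5]
LOAD_FAST a → push 26. Stack: [5, 26]
BINARY_OP % → 5 % 26 = 5. Stack: [5]
LOAD_CONST → push 7. Stack: [5, 7]
LOAD_FAST a → push 26. Stack: [5, 7, 26]
BINARY_OP + → 7 + 26 = 33. Stack: [5, 33]
BINARY_OP - → 5 - 33 = -28. Stack: [-28]
STORE_FAST r → r=-28. Stack: []
LOAD_FAST r → push -28. Stack: [-28]
RETURN_VALUE → return -28.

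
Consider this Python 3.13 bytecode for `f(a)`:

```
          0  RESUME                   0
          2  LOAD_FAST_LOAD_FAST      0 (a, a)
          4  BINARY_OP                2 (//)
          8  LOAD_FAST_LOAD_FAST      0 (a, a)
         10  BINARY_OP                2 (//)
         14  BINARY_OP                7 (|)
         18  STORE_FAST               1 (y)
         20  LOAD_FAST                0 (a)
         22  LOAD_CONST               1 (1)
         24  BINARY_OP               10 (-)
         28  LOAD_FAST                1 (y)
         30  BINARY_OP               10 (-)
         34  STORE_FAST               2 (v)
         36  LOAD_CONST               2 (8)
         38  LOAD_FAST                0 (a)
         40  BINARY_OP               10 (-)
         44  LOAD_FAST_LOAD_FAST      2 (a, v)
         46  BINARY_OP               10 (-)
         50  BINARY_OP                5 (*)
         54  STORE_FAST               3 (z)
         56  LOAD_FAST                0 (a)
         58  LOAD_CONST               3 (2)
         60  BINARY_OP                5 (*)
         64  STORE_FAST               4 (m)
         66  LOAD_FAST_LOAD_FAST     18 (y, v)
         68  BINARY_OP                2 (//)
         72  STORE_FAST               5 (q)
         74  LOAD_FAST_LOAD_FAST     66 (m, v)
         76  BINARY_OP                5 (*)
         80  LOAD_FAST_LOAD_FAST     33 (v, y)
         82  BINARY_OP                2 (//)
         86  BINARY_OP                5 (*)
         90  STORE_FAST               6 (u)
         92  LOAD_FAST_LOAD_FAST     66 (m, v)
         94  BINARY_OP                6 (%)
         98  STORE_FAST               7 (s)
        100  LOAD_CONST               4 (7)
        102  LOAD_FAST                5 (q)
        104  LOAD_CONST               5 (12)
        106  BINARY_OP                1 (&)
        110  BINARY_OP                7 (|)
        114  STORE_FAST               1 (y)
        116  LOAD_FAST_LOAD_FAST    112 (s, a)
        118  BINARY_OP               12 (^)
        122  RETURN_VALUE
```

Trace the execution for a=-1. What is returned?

LOAD_FAST_LOAD_FAST a,a → push -1,-1. Stack: [-1, -1]
BINARY_OP // → -1 // -1 = 1. Stack: [1]
LOAD_FAST_LOAD_FAST a,a → push -1,-1. Stack: [1, -1, -1]
BINARY_OP // → -1 // -1 = 1. Stack: [1, 1]
BINARY_OP | → 1 | 1 = 1. Stack: [1]
STORE_FAST y → y=1. Stack: []
LOAD_FAST a → push -1. Stack: [-1]
LOAD_CONST → push 1. Stack: [-1, 1]
BINARY_OP - → -1 - 1 = -2. Stack: [-2]
LOAD_FAST y → push 1. Stack: [-2, 1]
BINARY_OP - → -2 - 1 = -3. Stack: [-3]
STORE_FAST v → v=-3. Stack: []
LOAD_CONST → push 8. Stack: [8]
LOAD_FAST a → push -1. Stack: [8, -1]
BINARY_OP - → 8 - -1 = 9. Stack: [9]
LOAD_FAST_LOAD_FAST a,v → push -1,-3. Stack: [9, -1, -3]
BINARY_OP - → -1 - -3 = 2. Stack: [9, 2]
BINARY_OP * → 9 * 2 = 18. Stack: [18]
STORE_FAST z → z=18. Stack: []
LOAD_FAST a → push -1. Stack: [-1]
LOAD_CONST → push 2. Stack: [-1, 2]
BINARY_OP * → -1 * 2 = -2. Stack: [-2]
STORE_FAST m → m=-2. Stack: []
LOAD_FAST_LOAD_FAST y,v → push 1,-3. Stack: [1, -3]
BINARY_OP // → 1 // -3 = -1. Stack: [-1]
STORE_FAST q → q=-1. Stack: []
LOAD_FAST_LOAD_FAST m,v → push -2,-3. Stack: [-2, -3]
BINARY_OP * → -2 * -3 = 6. Stack: [6]
LOAD_FAST_LOAD_FAST v,y → push -3,1. Stack: [6, -3, 1]
BINARY_OP // → -3 // 1 = -3. Stack: [6, -3]
BINARY_OP * → 6 * -3 = -18. Stack: [-18]
STORE_FAST u → u=-18. Stack: []
LOAD_FAST_LOAD_FAST m,v → push -2,-3. Stack: [-2, -3]
BINARY_OP % → -2 % -3 = -2. Stack: [-2]
STORE_FAST s → s=-2. Stack: []
LOAD_CONST → push 7. Stack: [7]
LOAD_FAST q → push -1. Stack: [7, -1]
LOAD_CONST → push 12. Stack: [7, -1, 12]
BINARY_OP & → -1 & 12 = 12. Stack: [7, 12]
BINARY_OP | → 7 | 12 = 15. Stack: [15]
STORE_FAST y → y=15. Stack: []
LOAD_FAST_LOAD_FAST s,a → push -2,-1. Stack: [-2, -1]
BINARY_OP ^ → -2 ^ -1 = 1. Stack: [1]
RETURN_VALUE → return 1.

1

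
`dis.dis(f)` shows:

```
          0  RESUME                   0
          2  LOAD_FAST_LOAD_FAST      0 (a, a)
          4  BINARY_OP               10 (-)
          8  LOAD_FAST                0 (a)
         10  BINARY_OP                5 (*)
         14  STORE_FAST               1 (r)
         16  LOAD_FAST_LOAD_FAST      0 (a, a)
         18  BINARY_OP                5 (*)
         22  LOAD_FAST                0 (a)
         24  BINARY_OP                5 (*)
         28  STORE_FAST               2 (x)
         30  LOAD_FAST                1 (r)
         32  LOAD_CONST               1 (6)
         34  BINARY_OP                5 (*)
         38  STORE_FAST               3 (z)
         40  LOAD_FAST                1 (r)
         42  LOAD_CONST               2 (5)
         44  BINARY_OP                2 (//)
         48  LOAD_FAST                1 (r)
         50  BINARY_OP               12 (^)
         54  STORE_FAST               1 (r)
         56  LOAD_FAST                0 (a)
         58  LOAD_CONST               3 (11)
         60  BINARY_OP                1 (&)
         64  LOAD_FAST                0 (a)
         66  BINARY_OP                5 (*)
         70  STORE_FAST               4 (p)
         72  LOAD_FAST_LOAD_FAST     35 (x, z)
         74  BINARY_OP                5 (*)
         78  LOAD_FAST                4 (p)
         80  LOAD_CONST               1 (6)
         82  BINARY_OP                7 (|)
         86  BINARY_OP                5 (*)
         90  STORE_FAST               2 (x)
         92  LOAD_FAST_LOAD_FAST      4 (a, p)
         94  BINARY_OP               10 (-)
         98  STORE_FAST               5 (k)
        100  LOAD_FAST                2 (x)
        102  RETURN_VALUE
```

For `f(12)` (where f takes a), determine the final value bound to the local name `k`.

LOAD_FAST_LOAD_FAST a,a → push 12,12. Stack: [12, 12]
BINARY_OP - → 12 - 12 = 0. Stack: [0]
LOAD_FAST a → push 12. Stack: [0, 12]
BINARY_OP * → 0 * 12 = 0. Stack: [0]
STORE_FAST r → r=0. Stack: []
LOAD_FAST_LOAD_FAST a,a → push 12,12. Stack: [12, 12]
BINARY_OP * → 12 * 12 = 144. Stack: [144]
LOAD_FAST a → push 12. Stack: [144, 12]
BINARY_OP * → 144 * 12 = 1728. Stack: [1728]
STORE_FAST x → x=1728. Stack: []
LOAD_FAST r → push 0. Stack: [0]
LOAD_CONST → push 6. Stack: [0, 6]
BINARY_OP * → 0 * 6 = 0. Stack: [0]
STORE_FAST z → z=0. Stack: []
LOAD_FAST r → push 0. Stack: [0]
LOAD_CONST → push 5. Stack: [0, 5]
BINARY_OP // → 0 // 5 = 0. Stack: [0]
LOAD_FAST r → push 0. Stack: [0, 0]
BINARY_OP ^ → 0 ^ 0 = 0. Stack: [0]
STORE_FAST r → r=0. Stack: []
LOAD_FAST a → push 12. Stack: [12]
LOAD_CONST → push 11. Stack: [12, 11]
BINARY_OP & → 12 & 11 = 8. Stack: [8]
LOAD_FAST a → push 12. Stack: [8, 12]
BINARY_OP * → 8 * 12 = 96. Stack: [96]
STORE_FAST p → p=96. Stack: []
LOAD_FAST_LOAD_FAST x,z → push 1728,0. Stack: [1728, 0]
BINARY_OP * → 1728 * 0 = 0. Stack: [0]
LOAD_FAST p → push 96. Stack: [0, 96]
LOAD_CONST → push 6. Stack: [0, 96, 6]
BINARY_OP | → 96 | 6 = 102. Stack: [0, 102]
BINARY_OP * → 0 * 102 = 0. Stack: [0]
STORE_FAST x → x=0. Stack: []
LOAD_FAST_LOAD_FAST a,p → push 12,96. Stack: [12, 96]
BINARY_OP - → 12 - 96 = -84. Stack: [-84]
STORE_FAST k → k=-84. Stack: []
LOAD_FAST x → push 0. Stack: [0]
RETURN_VALUE → return 0.

-84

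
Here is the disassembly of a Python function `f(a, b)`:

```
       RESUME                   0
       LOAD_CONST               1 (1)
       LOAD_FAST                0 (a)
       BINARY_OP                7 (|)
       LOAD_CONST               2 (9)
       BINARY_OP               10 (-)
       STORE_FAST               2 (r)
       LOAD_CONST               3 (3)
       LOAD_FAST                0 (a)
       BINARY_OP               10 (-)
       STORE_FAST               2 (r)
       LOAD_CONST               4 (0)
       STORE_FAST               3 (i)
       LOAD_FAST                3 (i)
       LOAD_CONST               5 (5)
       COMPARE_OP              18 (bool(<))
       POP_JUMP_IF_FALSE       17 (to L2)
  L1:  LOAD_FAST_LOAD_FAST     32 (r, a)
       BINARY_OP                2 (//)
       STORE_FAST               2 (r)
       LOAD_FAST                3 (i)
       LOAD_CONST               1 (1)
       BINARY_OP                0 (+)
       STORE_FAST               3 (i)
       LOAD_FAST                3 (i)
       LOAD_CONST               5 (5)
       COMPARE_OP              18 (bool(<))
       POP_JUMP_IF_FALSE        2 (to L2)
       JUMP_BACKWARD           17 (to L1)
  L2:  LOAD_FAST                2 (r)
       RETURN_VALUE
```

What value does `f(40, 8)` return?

LOAD_CONST → push 1
LOAD_FAST a → push 40
BINARY_OP | → 1 | 40 = 41
LOAD_CONST → push 9
BINARY_OP - → 41 - 9 = 32
STORE_FAST r → r=32
LOAD_CONST → push 3
LOAD_FAST a → push 40
BINARY_OP - → 3 - 40 = -37
STORE_FAST r → r=-37
LOAD_CONST → push 0
STORE_FAST i → i=0
LOAD_FAST i → push 0
LOAD_CONST → push 5
COMPARE_OP bool(<) → 0 vs 5 = True
POP_JUMP_IF_FALSE → pop True; no jump
LOAD_FAST_LOAD_FAST r,a → push -37,40
BINARY_OP // → -37 // 40 = -1
STORE_FAST r → r=-1
LOAD_FAST i → push 0
LOAD_CONST → push 1
BINARY_OP + → 0 + 1 = 1
STORE_FAST i → i=1
LOAD_FAST i → push 1
LOAD_CONST → push 5
COMPARE_OP bool(<) → 1 vs 5 = True
POP_JUMP_IF_FALSE → pop True; no jump
LOAD_FAST_LOAD_FAST r,a → push -1,40
BINARY_OP // → -1 // 40 = -1
STORE_FAST r → r=-1
LOAD_FAST i → push 1
LOAD_CONST → push 1
BINARY_OP + → 1 + 1 = 2
STORE_FAST i → i=2
LOAD_FAST i → push 2
LOAD_CONST → push 5
COMPARE_OP bool(<) → 2 vs 5 = True
POP_JUMP_IF_FALSE → pop True; no jump
LOAD_FAST_LOAD_FAST r,a → push -1,40
BINARY_OP // → -1 // 40 = -1
STORE_FAST r → r=-1
LOAD_FAST i → push 2
LOAD_CONST → push 1
BINARY_OP + → 2 + 1 = 3
STORE_FAST i → i=3
LOAD_FAST i → push 3
LOAD_CONST → push 5
COMPARE_OP bool(<) → 3 vs 5 = True
POP_JUMP_IF_FALSE → pop True; no jump
LOAD_FAST_LOAD_FAST r,a → push -1,40
BINARY_OP // → -1 // 40 = -1
STORE_FAST r → r=-1
LOAD_FAST i → push 3
LOAD_CONST → push 1
BINARY_OP + → 3 + 1 = 4
STORE_FAST i → i=4
LOAD_FAST i → push 4
LOAD_CONST → push 5
COMPARE_OP bool(<) → 4 vs 5 = True
POP_JUMP_IF_FALSE → pop True; no jump
LOAD_FAST_LOAD_FAST r,a → push -1,40
BINARY_OP // → -1 // 40 = -1
STORE_FAST r → r=-1
LOAD_FAST i → push 4
LOAD_CONST → push 1
BINARY_OP + → 4 + 1 = 5
STORE_FAST i → i=5
LOAD_FAST i → push 5
LOAD_CONST → push 5
COMPARE_OP bool(<) → 5 vs 5 = False
POP_JUMP_IF_FALSE → pop False; jump
LOAD_FAST r → push -1
RETURN_VALUE → return -1.

-1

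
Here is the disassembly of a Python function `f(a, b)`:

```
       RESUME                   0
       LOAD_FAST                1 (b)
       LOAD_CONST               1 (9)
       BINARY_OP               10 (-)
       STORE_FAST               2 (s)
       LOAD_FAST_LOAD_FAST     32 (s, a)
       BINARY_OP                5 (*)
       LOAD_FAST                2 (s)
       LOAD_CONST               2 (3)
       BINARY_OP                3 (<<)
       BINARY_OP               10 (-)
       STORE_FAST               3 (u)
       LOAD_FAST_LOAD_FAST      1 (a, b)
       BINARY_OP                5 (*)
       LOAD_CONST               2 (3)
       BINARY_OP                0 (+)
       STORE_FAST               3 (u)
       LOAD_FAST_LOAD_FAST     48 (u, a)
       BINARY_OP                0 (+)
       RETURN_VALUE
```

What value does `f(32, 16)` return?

547

LOAD_FAST b → push 16. Stack: [16]
LOAD_CONST → push 9. Stack: [16, 9]
BINARY_OP - → 16 - 9 = 7. Stack: [7]
STORE_FAST s → s=7. Stack: []
LOAD_FAST_LOAD_FAST s,a → push 7,32. Stack: [7, 32]
BINARY_OP * → 7 * 32 = 224. Stack: [224]
LOAD_FAST s → push 7. Stack: [224, 7]
LOAD_CONST → push 3. Stack: [224, 7, 3]
BINARY_OP << → 7 << 3 = 56. Stack: [224, 56]
BINARY_OP - → 224 - 56 = 168. Stack: [168]
STORE_FAST u → u=168. Stack: []
LOAD_FAST_LOAD_FAST a,b → push 32,16. Stack: [32, 16]
BINARY_OP * → 32 * 16 = 512. Stack: [512]
LOAD_CONST → push 3. Stack: [512, 3]
BINARY_OP + → 512 + 3 = 515. Stack: [515]
STORE_FAST u → u=515. Stack: []
LOAD_FAST_LOAD_FAST u,a → push 515,32. Stack: [515, 32]
BINARY_OP + → 515 + 32 = 547. Stack: [547]
RETURN_VALUE → return 547.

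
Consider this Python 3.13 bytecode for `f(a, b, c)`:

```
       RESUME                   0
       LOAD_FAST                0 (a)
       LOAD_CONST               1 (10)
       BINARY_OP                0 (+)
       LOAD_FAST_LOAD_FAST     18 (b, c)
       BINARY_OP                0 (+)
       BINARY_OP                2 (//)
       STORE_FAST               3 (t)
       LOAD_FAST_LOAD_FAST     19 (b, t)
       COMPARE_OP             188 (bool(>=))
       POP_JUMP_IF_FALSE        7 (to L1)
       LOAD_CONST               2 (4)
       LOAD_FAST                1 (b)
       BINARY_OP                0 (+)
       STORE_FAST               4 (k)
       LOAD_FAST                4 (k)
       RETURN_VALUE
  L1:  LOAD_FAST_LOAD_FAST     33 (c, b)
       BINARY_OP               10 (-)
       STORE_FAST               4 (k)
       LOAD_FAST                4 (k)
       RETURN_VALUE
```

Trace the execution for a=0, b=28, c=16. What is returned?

LOAD_FAST a → push 0. Stack: [0]
LOAD_CONST → push 10. Stack: [0, 10]
BINARY_OP + → 0 + 10 = 10. Stack: [10]
LOAD_FAST_LOAD_FAST b,c → push 28,16. Stack: [10, 28, 16]
BINARY_OP + → 28 + 16 = 44. Stack: [10, 44]
BINARY_OP // → 10 // 44 = 0. Stack: [0]
STORE_FAST t → t=0. Stack: []
LOAD_FAST_LOAD_FAST b,t → push 28,0. Stack: [28, 0]
COMPARE_OP bool(>=) → 28 vs 0 = True. Stack: [True]
POP_JUMP_IF_FALSE → pop True; no jump. Stack: []
LOAD_CONST → push 4. Stack: [4]
LOAD_FAST b → push 28. Stack: [4, 28]
BINARY_OP + → 4 + 28 = 32. Stack: [32]
STORE_FAST k → k=32. Stack: []
LOAD_FAST k → push 32. Stack: [32]
RETURN_VALUE → return 32.

32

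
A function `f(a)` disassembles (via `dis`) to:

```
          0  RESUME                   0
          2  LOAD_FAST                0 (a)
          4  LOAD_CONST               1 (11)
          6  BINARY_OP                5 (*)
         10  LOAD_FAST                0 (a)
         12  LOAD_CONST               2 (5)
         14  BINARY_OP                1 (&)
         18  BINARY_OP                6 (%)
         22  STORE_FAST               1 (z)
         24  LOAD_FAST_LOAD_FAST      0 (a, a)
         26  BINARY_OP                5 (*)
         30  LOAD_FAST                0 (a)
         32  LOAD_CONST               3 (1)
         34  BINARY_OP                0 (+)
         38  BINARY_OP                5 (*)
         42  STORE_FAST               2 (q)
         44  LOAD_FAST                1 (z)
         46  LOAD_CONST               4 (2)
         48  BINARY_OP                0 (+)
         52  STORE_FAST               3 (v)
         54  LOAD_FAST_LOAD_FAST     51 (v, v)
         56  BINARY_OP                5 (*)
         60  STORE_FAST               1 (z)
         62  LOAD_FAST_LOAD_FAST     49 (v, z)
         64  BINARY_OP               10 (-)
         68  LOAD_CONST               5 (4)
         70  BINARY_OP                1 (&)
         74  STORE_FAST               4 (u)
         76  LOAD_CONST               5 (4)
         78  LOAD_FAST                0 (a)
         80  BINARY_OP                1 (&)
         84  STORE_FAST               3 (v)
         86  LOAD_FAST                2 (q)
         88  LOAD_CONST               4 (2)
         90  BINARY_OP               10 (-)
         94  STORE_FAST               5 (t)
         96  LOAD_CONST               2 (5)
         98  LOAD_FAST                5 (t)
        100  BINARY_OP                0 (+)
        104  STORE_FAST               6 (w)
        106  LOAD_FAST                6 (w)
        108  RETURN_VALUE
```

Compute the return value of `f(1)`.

LOAD_FAST a → push 1. Stack: [1]
LOAD_CONST → push 11. Stack: [1, 11]
BINARY_OP * → 1 * 11 = 11. Stack: [11]
LOAD_FAST a → push 1. Stack: [11, 1]
LOAD_CONST → push 5. Stack: [11, 1, 5]
BINARY_OP & → 1 & 5 = 1. Stack: [11, 1]
BINARY_OP % → 11 % 1 = 0. Stack: [0]
STORE_FAST z → z=0. Stack: []
LOAD_FAST_LOAD_FAST a,a → push 1,1. Stack: [1, 1]
BINARY_OP * → 1 * 1 = 1. Stack: [1]
LOAD_FAST a → push 1. Stack: [1, 1]
LOAD_CONST → push 1. Stack: [1, 1, 1]
BINARY_OP + → 1 + 1 = 2. Stack: [1, 2]
BINARY_OP * → 1 * 2 = 2. Stack: [2]
STORE_FAST q → q=2. Stack: []
LOAD_FAST z → push 0. Stack: [0]
LOAD_CONST → push 2. Stack: [0, 2]
BINARY_OP + → 0 + 2 = 2. Stack: [2]
STORE_FAST v → v=2. Stack: []
LOAD_FAST_LOAD_FAST v,v → push 2,2. Stack: [2, 2]
BINARY_OP * → 2 * 2 = 4. Stack: [4]
STORE_FAST z → z=4. Stack: []
LOAD_FAST_LOAD_FAST v,z → push 2,4. Stack: [2, 4]
BINARY_OP - → 2 - 4 = -2. Stack: [-2]
LOAD_CONST → push 4. Stack: [-2, 4]
BINARY_OP & → -2 & 4 = 4. Stack: [4]
STORE_FAST u → u=4. Stack: []
LOAD_CONST → push 4. Stack: [4]
LOAD_FAST a → push 1. Stack: [4, 1]
BINARY_OP & → 4 & 1 = 0. Stack: [0]
STORE_FAST v → v=0. Stack: []
LOAD_FAST q → push 2. Stack: [2]
LOAD_CONST → push 2. Stack: [2, 2]
BINARY_OP - → 2 - 2 = 0. Stack: [0]
STORE_FAST t → t=0. Stack: []
LOAD_CONST → push 5. Stack: [5]
LOAD_FAST t → push 0. Stack: [5, 0]
BINARY_OP + → 5 + 0 = 5. Stack: [5]
STORE_FAST w → w=5. Stack: []
LOAD_FAST w → push 5. Stack: [5]
RETURN_VALUE → return 5.

5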